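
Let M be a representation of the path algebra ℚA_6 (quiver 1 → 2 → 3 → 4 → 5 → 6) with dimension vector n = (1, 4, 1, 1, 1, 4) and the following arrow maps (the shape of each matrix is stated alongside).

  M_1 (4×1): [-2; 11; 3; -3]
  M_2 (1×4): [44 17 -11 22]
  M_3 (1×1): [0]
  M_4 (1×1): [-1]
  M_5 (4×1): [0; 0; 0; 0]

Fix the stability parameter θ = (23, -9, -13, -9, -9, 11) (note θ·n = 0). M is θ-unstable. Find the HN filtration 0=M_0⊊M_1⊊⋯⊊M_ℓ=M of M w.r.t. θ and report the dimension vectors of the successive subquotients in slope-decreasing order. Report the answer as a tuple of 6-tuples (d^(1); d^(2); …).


Via rank(M_{q-1}∘⋯∘M_p): M ≅ I[1,2], I[2,2]^2, I[2,3], I[4,5], I[6,6]^4.
μ_θ-semistable layers: μ^(1)=11; μ^(2)=7; μ^(3)=-9; μ^(4)=-11

((0, 0, 0, 0, 0, 4); (1, 1, 0, 0, 0, 0); (0, 2, 0, 1, 1, 0); (0, 1, 1, 0, 0, 0))


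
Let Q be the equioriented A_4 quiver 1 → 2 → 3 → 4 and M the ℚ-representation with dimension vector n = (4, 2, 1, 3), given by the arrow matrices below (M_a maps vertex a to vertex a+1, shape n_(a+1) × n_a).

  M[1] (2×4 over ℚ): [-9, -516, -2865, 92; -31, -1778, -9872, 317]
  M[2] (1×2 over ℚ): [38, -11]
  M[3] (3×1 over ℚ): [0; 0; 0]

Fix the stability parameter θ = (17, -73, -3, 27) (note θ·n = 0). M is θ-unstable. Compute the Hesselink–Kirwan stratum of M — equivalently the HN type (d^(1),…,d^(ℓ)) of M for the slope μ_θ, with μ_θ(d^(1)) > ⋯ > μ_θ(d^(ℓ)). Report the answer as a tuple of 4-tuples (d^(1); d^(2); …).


Barcode: M ≅ I[1,1]^2, I[1,2], I[1,3], I[4,4]^3. HN layers by μ_θ (4 steps, strictly decreasing):
  μ^(1)=27; μ^(2)=17; μ^(3)=-3; μ^(4)=-28

((0, 0, 0, 3); (2, 0, 0, 0); (0, 0, 1, 0); (2, 2, 0, 0))


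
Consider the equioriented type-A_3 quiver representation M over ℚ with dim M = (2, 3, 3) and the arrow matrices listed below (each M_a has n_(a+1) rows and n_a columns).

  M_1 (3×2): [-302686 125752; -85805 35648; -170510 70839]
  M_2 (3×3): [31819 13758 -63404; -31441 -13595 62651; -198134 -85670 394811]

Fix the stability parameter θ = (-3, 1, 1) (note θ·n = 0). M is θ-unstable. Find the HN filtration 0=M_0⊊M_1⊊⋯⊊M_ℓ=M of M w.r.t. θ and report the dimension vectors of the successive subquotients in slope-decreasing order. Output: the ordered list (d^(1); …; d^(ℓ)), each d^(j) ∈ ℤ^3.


Via rank(M_{q-1}∘⋯∘M_p): M ≅ I[1,3]^2, I[2,3].
μ_θ-semistable layers: μ^(1)=1; μ^(2)=-3

((0, 3, 3); (2, 0, 0))


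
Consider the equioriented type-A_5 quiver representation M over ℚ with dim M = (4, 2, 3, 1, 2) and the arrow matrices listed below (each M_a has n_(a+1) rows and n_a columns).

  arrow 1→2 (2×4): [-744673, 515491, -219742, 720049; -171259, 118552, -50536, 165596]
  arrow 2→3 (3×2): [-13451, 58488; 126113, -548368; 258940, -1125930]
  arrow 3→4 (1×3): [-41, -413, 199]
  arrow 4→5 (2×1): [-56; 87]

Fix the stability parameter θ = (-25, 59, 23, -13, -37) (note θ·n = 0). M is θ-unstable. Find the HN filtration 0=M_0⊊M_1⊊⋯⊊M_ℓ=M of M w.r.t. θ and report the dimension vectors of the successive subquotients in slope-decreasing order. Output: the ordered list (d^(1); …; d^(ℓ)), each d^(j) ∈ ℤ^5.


Interval decomposition of M: I[1,1]^2, I[1,3], I[1,5], I[3,3], I[5,5].
HN type (ℓ=5): μ^(1)=41; μ^(2)=23; μ^(3)=8; μ^(4)=-25; μ^(5)=-37

((0, 1, 1, 0, 0); (0, 0, 1, 0, 0); (0, 1, 1, 1, 1); (4, 0, 0, 0, 0); (0, 0, 0, 0, 1))


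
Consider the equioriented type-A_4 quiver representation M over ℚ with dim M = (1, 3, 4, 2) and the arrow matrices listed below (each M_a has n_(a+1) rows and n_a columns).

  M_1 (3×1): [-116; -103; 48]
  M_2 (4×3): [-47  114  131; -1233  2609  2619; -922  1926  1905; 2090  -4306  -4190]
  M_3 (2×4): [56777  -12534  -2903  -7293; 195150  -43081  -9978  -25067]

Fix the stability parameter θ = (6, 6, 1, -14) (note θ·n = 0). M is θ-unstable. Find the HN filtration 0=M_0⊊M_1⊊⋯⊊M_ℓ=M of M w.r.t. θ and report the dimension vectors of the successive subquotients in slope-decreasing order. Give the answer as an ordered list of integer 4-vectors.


Via rank(M_{q-1}∘⋯∘M_p): M ≅ I[1,4], I[2,3], I[2,4], I[3,3].
μ_θ-semistable layers: μ^(1)=7/2; μ^(2)=1; μ^(3)=-1/4; μ^(4)=-7/3

((0, 1, 1, 0); (0, 0, 1, 0); (1, 1, 1, 1); (0, 1, 1, 1))


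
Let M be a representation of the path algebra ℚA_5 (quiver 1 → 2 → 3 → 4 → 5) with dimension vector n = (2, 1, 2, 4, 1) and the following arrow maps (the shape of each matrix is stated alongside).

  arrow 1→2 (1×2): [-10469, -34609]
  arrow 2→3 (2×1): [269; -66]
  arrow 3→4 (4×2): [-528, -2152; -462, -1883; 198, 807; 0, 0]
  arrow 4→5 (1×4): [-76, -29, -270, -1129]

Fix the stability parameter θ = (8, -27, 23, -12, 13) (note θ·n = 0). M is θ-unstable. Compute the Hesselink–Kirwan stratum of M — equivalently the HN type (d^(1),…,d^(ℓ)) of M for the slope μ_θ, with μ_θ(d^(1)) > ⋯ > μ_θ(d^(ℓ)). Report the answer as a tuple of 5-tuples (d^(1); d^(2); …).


Interval decomposition of M: I[1,1], I[1,3], I[3,5], I[4,4]^3.
HN type (ℓ=6): μ^(1)=23; μ^(2)=13; μ^(3)=8; μ^(4)=11/2; μ^(5)=-19/2; μ^(6)=-12

((0, 0, 1, 0, 0); (0, 0, 0, 0, 1); (1, 0, 0, 0, 0); (0, 0, 1, 1, 0); (1, 1, 0, 0, 0); (0, 0, 0, 3, 0))


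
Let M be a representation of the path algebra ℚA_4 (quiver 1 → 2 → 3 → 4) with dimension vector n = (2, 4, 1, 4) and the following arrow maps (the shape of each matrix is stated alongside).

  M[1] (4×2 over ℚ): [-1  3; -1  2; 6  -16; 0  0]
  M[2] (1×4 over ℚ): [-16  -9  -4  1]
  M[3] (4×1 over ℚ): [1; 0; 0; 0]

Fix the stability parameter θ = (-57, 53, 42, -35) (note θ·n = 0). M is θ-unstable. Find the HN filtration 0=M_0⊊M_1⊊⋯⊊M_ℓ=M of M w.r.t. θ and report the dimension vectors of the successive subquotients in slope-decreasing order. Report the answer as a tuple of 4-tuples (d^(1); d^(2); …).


Interval decomposition of M: I[1,2], I[1,4], I[2,2]^2, I[4,4]^3.
HN type (ℓ=4): μ^(1)=53; μ^(2)=20; μ^(3)=-35; μ^(4)=-57

((0, 3, 0, 0); (0, 1, 1, 1); (0, 0, 0, 3); (2, 0, 0, 0))


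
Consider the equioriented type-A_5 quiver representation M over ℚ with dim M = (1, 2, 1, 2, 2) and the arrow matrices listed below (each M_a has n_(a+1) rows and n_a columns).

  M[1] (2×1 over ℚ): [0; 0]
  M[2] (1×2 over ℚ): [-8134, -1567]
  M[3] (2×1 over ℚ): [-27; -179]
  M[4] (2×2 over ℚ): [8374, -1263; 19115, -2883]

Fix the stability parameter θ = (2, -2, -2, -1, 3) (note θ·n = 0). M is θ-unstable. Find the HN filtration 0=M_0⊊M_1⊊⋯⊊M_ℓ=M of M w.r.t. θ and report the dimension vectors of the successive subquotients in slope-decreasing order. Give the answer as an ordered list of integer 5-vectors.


Interval decomposition of M: I[1,1], I[2,2], I[2,5], I[4,5].
HN type (ℓ=4): μ^(1)=3; μ^(2)=2; μ^(3)=-1; μ^(4)=-2

((0, 0, 0, 0, 2); (1, 0, 0, 0, 0); (0, 0, 0, 2, 0); (0, 2, 1, 0, 0))


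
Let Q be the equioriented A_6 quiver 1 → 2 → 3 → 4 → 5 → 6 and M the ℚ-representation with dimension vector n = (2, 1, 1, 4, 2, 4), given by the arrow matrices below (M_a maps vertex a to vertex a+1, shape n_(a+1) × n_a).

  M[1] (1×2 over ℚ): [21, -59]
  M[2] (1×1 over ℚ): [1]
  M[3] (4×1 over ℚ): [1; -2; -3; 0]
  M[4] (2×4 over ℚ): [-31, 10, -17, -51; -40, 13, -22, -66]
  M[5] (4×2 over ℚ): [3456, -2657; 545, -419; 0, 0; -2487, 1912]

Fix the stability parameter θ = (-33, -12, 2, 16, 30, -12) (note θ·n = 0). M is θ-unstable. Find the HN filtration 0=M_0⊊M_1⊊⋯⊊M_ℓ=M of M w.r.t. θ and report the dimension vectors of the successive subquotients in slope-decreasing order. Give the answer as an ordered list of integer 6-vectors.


Barcode: M ≅ I[1,1], I[1,4], I[4,4], I[4,6]^2, I[6,6]^2. HN layers by μ_θ (5 steps, strictly decreasing):
  μ^(1)=16; μ^(2)=34/3; μ^(3)=2; μ^(4)=-12; μ^(5)=-33

((0, 0, 0, 2, 0, 0); (0, 0, 0, 2, 2, 2); (0, 0, 1, 0, 0, 0); (0, 1, 0, 0, 0, 2); (2, 0, 0, 0, 0, 0))


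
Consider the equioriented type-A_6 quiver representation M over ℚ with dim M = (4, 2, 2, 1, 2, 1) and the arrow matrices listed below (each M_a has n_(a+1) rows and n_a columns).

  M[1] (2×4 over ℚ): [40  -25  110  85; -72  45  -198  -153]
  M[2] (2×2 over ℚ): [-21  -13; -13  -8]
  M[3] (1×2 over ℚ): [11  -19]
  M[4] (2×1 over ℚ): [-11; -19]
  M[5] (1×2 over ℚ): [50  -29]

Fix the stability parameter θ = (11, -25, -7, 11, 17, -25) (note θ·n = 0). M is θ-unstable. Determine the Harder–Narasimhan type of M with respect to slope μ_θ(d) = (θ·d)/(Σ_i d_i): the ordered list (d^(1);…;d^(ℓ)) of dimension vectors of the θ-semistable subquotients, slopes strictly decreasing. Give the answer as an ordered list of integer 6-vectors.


Interval decomposition of M: I[1,1]^3, I[1,6], I[2,3], I[5,5].
HN type (ℓ=5): μ^(1)=17; μ^(2)=11; μ^(3)=1; μ^(4)=-7; μ^(5)=-25

((0, 0, 0, 0, 1, 0); (3, 0, 0, 0, 0, 0); (0, 0, 0, 1, 1, 1); (1, 1, 2, 0, 0, 0); (0, 1, 0, 0, 0, 0))


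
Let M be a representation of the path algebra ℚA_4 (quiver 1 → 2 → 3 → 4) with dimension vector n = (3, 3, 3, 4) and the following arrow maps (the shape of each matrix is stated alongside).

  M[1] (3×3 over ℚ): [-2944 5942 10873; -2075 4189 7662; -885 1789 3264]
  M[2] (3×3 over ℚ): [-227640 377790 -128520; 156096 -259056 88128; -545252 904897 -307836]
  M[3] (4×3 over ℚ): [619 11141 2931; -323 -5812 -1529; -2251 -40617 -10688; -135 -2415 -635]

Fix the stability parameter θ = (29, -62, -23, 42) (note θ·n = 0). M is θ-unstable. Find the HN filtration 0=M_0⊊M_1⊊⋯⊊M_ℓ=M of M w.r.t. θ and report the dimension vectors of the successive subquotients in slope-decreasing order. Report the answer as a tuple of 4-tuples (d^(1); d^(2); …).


Interval decomposition of M: I[1,2]^2, I[1,4], I[3,4]^2, I[4,4].
HN type (ℓ=4): μ^(1)=42; μ^(2)=-33/2; μ^(3)=-56/3; μ^(4)=-23

((0, 0, 0, 4); (2, 2, 0, 0); (1, 1, 1, 0); (0, 0, 2, 0))


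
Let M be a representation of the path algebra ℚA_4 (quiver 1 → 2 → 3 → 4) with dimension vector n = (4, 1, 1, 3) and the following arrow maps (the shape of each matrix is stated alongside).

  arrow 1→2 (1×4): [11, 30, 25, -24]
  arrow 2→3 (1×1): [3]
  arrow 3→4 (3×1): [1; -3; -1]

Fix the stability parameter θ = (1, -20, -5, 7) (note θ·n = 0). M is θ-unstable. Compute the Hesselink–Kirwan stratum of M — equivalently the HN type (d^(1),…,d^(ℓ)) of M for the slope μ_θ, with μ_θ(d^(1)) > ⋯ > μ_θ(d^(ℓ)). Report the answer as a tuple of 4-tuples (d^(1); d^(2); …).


Interval decomposition of M: I[1,1]^3, I[1,4], I[4,4]^2.
HN type (ℓ=4): μ^(1)=7; μ^(2)=1; μ^(3)=-5; μ^(4)=-19/2

((0, 0, 0, 3); (3, 0, 0, 0); (0, 0, 1, 0); (1, 1, 0, 0))


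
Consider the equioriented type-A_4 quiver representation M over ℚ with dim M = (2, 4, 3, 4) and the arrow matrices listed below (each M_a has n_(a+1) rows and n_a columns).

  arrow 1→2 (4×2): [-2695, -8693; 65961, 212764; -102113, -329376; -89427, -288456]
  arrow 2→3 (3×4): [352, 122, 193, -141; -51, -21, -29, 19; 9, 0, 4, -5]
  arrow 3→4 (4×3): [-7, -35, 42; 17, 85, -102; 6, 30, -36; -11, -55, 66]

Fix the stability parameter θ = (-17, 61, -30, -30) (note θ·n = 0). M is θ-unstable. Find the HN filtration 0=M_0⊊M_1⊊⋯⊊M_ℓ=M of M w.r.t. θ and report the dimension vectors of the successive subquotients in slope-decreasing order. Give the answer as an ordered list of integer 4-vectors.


Via rank(M_{q-1}∘⋯∘M_p): M ≅ I[1,2], I[1,4], I[2,3]^2, I[4,4]^3.
μ_θ-semistable layers: μ^(1)=61; μ^(2)=31/2; μ^(3)=1/3; μ^(4)=-17; μ^(5)=-30

((0, 1, 0, 0); (0, 2, 2, 0); (0, 1, 1, 1); (2, 0, 0, 0); (0, 0, 0, 3))


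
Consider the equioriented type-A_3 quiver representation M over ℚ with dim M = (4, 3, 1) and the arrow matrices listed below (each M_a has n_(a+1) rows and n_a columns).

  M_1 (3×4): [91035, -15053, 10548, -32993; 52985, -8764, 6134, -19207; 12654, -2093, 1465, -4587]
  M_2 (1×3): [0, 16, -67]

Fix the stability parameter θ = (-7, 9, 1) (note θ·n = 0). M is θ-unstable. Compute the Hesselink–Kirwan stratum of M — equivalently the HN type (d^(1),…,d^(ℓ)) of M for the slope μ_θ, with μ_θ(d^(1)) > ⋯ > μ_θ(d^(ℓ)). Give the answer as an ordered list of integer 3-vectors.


Interval decomposition of M: I[1,1], I[1,2]^2, I[1,3].
HN type (ℓ=3): μ^(1)=9; μ^(2)=5; μ^(3)=-7

((0, 2, 0); (0, 1, 1); (4, 0, 0))


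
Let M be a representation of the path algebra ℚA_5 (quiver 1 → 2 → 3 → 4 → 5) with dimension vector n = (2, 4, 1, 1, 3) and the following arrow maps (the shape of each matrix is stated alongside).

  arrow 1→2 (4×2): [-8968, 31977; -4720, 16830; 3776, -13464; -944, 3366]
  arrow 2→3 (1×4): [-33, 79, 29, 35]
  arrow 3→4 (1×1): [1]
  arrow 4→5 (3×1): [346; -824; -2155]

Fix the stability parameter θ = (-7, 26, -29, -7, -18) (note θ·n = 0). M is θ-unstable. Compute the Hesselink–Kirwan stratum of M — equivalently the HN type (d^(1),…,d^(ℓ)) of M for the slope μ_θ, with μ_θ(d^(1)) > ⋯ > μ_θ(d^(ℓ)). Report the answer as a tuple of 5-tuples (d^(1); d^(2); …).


Via rank(M_{q-1}∘⋯∘M_p): M ≅ I[1,1], I[1,5], I[2,2]^3, I[5,5]^2.
μ_θ-semistable layers: μ^(1)=26; μ^(2)=-7; μ^(3)=-18

((0, 3, 0, 0, 0); (2, 1, 1, 1, 1); (0, 0, 0, 0, 2))


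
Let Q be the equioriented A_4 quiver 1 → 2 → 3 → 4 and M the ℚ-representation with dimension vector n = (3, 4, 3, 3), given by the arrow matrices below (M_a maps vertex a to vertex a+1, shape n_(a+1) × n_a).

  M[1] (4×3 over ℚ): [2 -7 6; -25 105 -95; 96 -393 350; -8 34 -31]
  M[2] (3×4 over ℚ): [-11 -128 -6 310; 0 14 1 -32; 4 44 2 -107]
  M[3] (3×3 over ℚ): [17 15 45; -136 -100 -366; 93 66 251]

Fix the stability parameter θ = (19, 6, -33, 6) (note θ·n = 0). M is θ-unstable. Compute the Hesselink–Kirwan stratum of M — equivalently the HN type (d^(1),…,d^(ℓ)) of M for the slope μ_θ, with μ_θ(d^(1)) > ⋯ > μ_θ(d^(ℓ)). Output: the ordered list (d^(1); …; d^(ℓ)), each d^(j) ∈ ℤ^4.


Barcode: M ≅ I[1,4]^3, I[2,2]. HN layers by μ_θ (2 steps, strictly decreasing):
  μ^(1)=6; μ^(2)=-8/3

((0, 1, 0, 3); (3, 3, 3, 0))


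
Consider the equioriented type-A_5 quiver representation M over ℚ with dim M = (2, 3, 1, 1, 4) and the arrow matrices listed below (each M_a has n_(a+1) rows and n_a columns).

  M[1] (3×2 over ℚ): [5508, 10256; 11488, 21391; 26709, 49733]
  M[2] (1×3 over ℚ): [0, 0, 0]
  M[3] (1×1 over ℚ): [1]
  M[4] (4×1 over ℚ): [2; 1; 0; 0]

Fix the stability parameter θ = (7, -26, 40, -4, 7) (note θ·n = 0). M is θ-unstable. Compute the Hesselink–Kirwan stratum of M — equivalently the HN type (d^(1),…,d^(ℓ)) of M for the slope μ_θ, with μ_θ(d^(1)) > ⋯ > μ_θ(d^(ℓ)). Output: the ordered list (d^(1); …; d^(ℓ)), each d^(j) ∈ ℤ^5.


Via rank(M_{q-1}∘⋯∘M_p): M ≅ I[1,2]^2, I[2,2], I[3,5], I[5,5]^3.
μ_θ-semistable layers: μ^(1)=43/3; μ^(2)=7; μ^(3)=-19/2; μ^(4)=-26

((0, 0, 1, 1, 1); (0, 0, 0, 0, 3); (2, 2, 0, 0, 0); (0, 1, 0, 0, 0))


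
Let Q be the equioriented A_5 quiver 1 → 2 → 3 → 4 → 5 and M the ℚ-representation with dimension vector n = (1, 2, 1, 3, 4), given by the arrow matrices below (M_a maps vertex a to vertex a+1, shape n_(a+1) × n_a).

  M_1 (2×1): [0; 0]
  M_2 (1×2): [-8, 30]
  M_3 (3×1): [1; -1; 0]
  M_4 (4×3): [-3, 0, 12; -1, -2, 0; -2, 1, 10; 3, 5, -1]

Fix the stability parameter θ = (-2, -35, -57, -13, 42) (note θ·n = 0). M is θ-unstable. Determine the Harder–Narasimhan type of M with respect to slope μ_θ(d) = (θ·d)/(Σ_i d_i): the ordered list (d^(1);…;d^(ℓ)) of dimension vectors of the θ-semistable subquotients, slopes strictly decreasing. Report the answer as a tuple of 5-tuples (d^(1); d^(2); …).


Barcode: M ≅ I[1,1], I[2,2], I[2,5], I[4,5]^2, I[5,5]. HN layers by μ_θ (5 steps, strictly decreasing):
  μ^(1)=42; μ^(2)=-2; μ^(3)=-13; μ^(4)=-35; μ^(5)=-46

((0, 0, 0, 0, 4); (1, 0, 0, 0, 0); (0, 0, 0, 3, 0); (0, 1, 0, 0, 0); (0, 1, 1, 0, 0))


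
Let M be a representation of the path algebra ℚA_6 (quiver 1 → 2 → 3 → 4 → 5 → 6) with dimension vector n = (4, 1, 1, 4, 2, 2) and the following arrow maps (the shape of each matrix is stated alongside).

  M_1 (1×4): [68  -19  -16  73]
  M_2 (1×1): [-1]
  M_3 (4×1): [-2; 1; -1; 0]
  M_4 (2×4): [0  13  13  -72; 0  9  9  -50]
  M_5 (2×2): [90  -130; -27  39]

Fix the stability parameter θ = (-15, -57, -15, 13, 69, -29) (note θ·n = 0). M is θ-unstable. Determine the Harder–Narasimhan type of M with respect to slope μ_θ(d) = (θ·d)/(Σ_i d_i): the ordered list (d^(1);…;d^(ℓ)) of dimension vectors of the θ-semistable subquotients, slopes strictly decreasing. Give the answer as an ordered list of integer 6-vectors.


Via rank(M_{q-1}∘⋯∘M_p): M ≅ I[1,1]^3, I[1,4], I[4,4], I[4,5], I[4,6], I[6,6].
μ_θ-semistable layers: μ^(1)=69; μ^(2)=20; μ^(3)=13; μ^(4)=-15; μ^(5)=-29; μ^(6)=-36

((0, 0, 0, 0, 1, 0); (0, 0, 0, 0, 1, 1); (0, 0, 0, 4, 0, 0); (3, 0, 1, 0, 0, 0); (0, 0, 0, 0, 0, 1); (1, 1, 0, 0, 0, 0))


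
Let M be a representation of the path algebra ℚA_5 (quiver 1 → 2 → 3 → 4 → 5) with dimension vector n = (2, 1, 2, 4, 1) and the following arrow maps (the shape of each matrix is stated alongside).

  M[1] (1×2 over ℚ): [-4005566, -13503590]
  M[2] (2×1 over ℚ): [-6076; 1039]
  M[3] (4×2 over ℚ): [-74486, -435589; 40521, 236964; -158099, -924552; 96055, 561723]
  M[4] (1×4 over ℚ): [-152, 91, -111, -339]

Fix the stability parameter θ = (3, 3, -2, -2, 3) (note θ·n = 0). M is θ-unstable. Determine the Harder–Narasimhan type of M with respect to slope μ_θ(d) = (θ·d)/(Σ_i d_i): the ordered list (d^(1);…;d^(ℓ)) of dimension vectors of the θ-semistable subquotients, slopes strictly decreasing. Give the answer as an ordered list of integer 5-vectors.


Interval decomposition of M: I[1,1], I[1,5], I[3,4], I[4,4]^2.
HN type (ℓ=3): μ^(1)=3; μ^(2)=1/2; μ^(3)=-2

((1, 0, 0, 0, 1); (1, 1, 1, 1, 0); (0, 0, 1, 3, 0))


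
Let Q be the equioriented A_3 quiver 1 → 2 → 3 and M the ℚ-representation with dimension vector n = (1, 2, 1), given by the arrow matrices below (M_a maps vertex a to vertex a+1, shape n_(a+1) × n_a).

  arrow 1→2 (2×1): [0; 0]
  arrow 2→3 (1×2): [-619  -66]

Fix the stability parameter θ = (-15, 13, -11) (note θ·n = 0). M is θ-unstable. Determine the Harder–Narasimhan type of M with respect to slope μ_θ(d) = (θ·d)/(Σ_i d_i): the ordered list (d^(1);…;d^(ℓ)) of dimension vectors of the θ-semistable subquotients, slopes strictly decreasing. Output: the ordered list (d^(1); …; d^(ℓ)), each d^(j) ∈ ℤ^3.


Barcode: M ≅ I[1,1], I[2,2], I[2,3]. HN layers by μ_θ (3 steps, strictly decreasing):
  μ^(1)=13; μ^(2)=1; μ^(3)=-15

((0, 1, 0); (0, 1, 1); (1, 0, 0))


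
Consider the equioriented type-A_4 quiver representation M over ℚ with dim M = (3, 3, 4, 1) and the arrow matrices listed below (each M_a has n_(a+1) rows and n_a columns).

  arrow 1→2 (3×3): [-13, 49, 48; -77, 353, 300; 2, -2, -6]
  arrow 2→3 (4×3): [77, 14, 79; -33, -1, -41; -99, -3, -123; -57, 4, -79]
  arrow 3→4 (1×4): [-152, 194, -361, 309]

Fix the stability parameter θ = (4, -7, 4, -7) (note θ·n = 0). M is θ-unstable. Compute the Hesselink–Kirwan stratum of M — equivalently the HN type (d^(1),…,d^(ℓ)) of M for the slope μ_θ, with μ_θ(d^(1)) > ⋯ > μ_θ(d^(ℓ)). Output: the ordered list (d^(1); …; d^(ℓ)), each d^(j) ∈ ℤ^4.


Via rank(M_{q-1}∘⋯∘M_p): M ≅ I[1,1], I[1,3], I[1,4], I[2,2], I[3,3]^2.
μ_θ-semistable layers: μ^(1)=4; μ^(2)=-3/2; μ^(3)=-7

((1, 0, 3, 0); (2, 2, 1, 1); (0, 1, 0, 0))


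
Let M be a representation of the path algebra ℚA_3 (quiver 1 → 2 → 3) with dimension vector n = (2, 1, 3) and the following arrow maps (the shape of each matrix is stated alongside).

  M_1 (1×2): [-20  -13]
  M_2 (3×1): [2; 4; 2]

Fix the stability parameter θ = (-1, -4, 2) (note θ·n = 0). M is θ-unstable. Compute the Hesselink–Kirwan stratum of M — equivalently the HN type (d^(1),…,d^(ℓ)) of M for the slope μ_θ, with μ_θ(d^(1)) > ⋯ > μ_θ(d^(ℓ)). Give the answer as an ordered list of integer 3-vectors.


Via rank(M_{q-1}∘⋯∘M_p): M ≅ I[1,1], I[1,3], I[3,3]^2.
μ_θ-semistable layers: μ^(1)=2; μ^(2)=-1; μ^(3)=-5/2

((0, 0, 3); (1, 0, 0); (1, 1, 0))


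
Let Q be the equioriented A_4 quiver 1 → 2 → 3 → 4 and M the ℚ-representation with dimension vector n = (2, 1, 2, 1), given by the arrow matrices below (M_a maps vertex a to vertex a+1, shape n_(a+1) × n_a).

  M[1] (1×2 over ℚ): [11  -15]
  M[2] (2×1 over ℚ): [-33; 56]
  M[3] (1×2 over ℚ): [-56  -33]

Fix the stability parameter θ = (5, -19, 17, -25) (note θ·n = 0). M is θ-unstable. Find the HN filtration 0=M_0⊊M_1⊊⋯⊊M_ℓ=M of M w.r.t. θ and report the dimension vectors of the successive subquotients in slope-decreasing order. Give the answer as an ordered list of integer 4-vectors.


Barcode: M ≅ I[1,1], I[1,3], I[3,4]. HN layers by μ_θ (4 steps, strictly decreasing):
  μ^(1)=17; μ^(2)=5; μ^(3)=-4; μ^(4)=-7

((0, 0, 1, 0); (1, 0, 0, 0); (0, 0, 1, 1); (1, 1, 0, 0))


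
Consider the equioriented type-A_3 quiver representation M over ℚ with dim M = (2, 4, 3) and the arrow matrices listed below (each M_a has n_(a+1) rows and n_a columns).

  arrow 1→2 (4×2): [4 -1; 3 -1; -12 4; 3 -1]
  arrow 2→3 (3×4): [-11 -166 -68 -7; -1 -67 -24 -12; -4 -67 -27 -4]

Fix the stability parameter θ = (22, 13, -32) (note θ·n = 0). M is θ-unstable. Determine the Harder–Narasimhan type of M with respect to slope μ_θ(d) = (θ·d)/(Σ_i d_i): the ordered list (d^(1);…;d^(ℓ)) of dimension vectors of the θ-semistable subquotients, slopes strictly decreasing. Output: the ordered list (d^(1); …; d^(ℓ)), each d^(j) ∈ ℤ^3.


Barcode: M ≅ I[1,3]^2, I[2,2], I[2,3]. HN layers by μ_θ (3 steps, strictly decreasing):
  μ^(1)=13; μ^(2)=1; μ^(3)=-19/2

((0, 1, 0); (2, 2, 2); (0, 1, 1))


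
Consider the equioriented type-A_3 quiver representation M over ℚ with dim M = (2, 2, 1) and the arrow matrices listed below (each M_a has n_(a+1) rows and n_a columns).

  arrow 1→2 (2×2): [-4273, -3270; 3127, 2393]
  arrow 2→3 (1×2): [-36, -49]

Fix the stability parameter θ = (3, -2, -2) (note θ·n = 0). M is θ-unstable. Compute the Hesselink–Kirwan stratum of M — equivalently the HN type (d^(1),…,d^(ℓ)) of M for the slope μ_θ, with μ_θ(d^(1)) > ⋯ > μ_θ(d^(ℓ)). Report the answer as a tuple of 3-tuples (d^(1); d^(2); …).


Barcode: M ≅ I[1,2], I[1,3]. HN layers by μ_θ (2 steps, strictly decreasing):
  μ^(1)=1/2; μ^(2)=-1/3

((1, 1, 0); (1, 1, 1))


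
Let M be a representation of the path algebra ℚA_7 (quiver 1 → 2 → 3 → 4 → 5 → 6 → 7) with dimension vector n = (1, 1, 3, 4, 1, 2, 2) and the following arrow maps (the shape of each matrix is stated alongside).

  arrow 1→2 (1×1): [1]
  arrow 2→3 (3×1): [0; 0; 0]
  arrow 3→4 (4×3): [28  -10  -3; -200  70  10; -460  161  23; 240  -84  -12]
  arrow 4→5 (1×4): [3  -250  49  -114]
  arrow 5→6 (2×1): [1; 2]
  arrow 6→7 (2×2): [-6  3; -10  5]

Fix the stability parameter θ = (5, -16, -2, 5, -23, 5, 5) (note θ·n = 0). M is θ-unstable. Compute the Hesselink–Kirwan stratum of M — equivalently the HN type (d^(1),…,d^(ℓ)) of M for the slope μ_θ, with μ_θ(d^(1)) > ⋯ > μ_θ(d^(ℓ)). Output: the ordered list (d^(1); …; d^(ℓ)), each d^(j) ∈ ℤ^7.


Barcode: M ≅ I[1,2], I[3,3], I[3,4], I[3,6], I[4,4]^2, I[6,7], I[7,7]. HN layers by μ_θ (4 steps, strictly decreasing):
  μ^(1)=5; μ^(2)=-2; μ^(3)=-11/2; μ^(4)=-20/3

((0, 0, 0, 3, 0, 2, 2); (0, 0, 2, 0, 0, 0, 0); (1, 1, 0, 0, 0, 0, 0); (0, 0, 1, 1, 1, 0, 0))


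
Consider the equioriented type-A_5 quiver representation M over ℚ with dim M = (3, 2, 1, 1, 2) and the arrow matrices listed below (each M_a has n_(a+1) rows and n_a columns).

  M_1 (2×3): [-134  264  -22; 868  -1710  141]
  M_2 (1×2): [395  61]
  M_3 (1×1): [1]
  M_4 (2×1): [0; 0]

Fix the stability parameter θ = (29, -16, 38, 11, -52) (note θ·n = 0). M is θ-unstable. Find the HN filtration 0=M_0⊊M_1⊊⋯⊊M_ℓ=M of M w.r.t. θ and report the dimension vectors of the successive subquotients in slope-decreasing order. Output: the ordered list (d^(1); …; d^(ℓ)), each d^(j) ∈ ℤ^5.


Interval decomposition of M: I[1,1], I[1,2], I[1,4], I[5,5]^2.
HN type (ℓ=4): μ^(1)=29; μ^(2)=49/2; μ^(3)=13/2; μ^(4)=-52

((1, 0, 0, 0, 0); (0, 0, 1, 1, 0); (2, 2, 0, 0, 0); (0, 0, 0, 0, 2))


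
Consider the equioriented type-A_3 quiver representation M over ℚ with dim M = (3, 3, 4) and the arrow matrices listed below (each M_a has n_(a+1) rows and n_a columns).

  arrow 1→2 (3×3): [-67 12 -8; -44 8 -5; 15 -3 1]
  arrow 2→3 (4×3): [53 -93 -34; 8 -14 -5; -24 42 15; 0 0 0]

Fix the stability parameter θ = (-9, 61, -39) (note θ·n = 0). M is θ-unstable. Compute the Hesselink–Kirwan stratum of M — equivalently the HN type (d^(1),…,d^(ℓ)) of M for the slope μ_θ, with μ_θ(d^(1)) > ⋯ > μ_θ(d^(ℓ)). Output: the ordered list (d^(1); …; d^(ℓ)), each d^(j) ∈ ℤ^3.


Barcode: M ≅ I[1,2], I[1,3]^2, I[3,3]^2. HN layers by μ_θ (4 steps, strictly decreasing):
  μ^(1)=61; μ^(2)=11; μ^(3)=-9; μ^(4)=-39

((0, 1, 0); (0, 2, 2); (3, 0, 0); (0, 0, 2))


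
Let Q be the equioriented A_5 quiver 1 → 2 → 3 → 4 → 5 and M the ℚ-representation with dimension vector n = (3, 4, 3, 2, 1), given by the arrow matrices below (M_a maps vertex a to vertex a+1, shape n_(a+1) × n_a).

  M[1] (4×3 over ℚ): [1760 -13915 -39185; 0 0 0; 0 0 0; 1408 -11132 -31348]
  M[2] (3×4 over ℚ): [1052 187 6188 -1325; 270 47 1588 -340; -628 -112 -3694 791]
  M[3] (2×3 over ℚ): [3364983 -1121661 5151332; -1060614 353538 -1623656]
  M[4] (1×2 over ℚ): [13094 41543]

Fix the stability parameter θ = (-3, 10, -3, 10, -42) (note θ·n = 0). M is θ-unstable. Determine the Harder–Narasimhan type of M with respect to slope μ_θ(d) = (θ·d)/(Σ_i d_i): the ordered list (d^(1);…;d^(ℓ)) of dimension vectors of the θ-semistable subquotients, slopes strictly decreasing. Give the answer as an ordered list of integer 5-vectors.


Barcode: M ≅ I[1,1]^2, I[1,4], I[2,2], I[2,3]^2, I[4,5]. HN layers by μ_θ (4 steps, strictly decreasing):
  μ^(1)=10; μ^(2)=7/2; μ^(3)=-3; μ^(4)=-16

((0, 1, 0, 1, 0); (0, 3, 3, 0, 0); (3, 0, 0, 0, 0); (0, 0, 0, 1, 1))


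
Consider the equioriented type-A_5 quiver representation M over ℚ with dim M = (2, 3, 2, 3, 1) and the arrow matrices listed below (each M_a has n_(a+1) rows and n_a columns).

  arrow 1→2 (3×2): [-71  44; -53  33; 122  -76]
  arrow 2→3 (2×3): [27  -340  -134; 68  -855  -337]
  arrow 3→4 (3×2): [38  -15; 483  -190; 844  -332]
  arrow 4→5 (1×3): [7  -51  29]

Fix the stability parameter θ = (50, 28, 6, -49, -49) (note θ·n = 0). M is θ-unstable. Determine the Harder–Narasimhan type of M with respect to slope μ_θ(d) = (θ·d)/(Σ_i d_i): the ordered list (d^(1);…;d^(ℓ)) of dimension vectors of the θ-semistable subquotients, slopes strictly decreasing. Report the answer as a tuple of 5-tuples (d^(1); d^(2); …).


Barcode: M ≅ I[1,4], I[1,5], I[2,2], I[4,4]. HN layers by μ_θ (4 steps, strictly decreasing):
  μ^(1)=28; μ^(2)=35/4; μ^(3)=-14/5; μ^(4)=-49

((0, 1, 0, 0, 0); (1, 1, 1, 1, 0); (1, 1, 1, 1, 1); (0, 0, 0, 1, 0))


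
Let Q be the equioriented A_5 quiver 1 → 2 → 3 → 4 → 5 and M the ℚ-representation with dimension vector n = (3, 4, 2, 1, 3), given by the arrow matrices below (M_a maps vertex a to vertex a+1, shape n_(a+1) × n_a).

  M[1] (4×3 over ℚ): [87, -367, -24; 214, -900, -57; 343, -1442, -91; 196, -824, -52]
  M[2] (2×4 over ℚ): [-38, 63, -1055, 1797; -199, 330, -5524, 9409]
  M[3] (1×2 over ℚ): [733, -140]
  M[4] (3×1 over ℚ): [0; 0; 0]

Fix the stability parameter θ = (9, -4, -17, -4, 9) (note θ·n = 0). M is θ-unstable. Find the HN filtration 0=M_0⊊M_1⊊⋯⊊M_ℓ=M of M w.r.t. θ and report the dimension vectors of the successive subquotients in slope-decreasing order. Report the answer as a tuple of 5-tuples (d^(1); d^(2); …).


Interval decomposition of M: I[1,2], I[1,3], I[1,4], I[2,2], I[5,5]^3.
HN type (ℓ=3): μ^(1)=9; μ^(2)=5/2; μ^(3)=-4

((0, 0, 0, 0, 3); (1, 1, 0, 0, 0); (2, 3, 2, 1, 0))


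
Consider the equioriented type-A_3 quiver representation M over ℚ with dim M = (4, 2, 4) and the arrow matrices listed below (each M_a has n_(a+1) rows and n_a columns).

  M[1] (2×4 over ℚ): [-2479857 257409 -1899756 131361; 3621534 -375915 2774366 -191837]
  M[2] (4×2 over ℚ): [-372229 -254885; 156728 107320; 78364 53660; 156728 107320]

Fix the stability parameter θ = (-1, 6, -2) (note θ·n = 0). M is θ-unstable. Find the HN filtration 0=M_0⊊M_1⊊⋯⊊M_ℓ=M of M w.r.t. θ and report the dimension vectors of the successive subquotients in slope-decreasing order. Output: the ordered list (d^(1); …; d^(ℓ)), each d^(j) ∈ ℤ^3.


Barcode: M ≅ I[1,1]^2, I[1,2], I[1,3], I[3,3]^3. HN layers by μ_θ (4 steps, strictly decreasing):
  μ^(1)=6; μ^(2)=2; μ^(3)=-1; μ^(4)=-2

((0, 1, 0); (0, 1, 1); (4, 0, 0); (0, 0, 3))


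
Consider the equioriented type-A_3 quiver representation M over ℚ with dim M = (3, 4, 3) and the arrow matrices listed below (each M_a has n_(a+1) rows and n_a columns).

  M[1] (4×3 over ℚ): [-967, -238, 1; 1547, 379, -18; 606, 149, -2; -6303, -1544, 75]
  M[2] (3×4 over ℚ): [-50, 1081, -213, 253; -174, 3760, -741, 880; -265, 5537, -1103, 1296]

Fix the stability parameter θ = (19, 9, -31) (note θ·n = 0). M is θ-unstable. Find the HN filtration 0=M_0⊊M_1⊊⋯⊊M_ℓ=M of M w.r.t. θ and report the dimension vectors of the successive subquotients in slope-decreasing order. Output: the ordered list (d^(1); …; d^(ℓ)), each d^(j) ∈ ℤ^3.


Barcode: M ≅ I[1,2], I[1,3]^2, I[2,3]. HN layers by μ_θ (3 steps, strictly decreasing):
  μ^(1)=14; μ^(2)=-1; μ^(3)=-11

((1, 1, 0); (2, 2, 2); (0, 1, 1))


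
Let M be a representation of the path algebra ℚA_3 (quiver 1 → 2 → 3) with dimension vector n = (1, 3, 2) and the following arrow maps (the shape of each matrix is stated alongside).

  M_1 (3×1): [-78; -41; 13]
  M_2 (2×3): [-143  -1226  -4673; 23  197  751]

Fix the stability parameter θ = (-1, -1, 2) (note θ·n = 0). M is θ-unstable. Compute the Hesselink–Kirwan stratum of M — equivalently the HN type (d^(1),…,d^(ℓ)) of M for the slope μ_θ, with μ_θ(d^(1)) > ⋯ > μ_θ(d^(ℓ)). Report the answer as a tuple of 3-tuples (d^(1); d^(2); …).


Barcode: M ≅ I[1,3], I[2,2], I[2,3]. HN layers by μ_θ (2 steps, strictly decreasing):
  μ^(1)=2; μ^(2)=-1

((0, 0, 2); (1, 3, 0))


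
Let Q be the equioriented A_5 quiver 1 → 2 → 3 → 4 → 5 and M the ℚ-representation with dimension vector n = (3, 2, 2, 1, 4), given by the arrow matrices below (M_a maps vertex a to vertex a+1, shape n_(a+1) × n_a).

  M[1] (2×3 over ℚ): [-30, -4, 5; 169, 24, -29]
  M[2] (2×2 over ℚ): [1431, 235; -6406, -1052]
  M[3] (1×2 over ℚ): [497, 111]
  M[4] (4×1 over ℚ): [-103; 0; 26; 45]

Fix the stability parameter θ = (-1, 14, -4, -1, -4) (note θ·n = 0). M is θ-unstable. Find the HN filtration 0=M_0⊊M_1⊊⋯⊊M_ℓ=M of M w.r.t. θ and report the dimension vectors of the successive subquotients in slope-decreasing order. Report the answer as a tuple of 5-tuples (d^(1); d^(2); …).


Barcode: M ≅ I[1,1], I[1,3], I[1,5], I[5,5]^3. HN layers by μ_θ (4 steps, strictly decreasing):
  μ^(1)=5; μ^(2)=5/4; μ^(3)=-1; μ^(4)=-4

((0, 1, 1, 0, 0); (0, 1, 1, 1, 1); (3, 0, 0, 0, 0); (0, 0, 0, 0, 3))


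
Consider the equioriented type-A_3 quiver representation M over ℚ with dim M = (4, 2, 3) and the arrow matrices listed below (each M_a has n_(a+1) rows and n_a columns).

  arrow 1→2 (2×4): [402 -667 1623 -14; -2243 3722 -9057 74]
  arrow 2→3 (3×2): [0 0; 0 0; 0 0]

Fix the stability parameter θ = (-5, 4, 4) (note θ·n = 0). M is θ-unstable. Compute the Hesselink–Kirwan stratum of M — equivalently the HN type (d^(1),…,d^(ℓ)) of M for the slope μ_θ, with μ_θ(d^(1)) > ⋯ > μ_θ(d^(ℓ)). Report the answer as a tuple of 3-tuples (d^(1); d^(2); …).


Via rank(M_{q-1}∘⋯∘M_p): M ≅ I[1,1]^2, I[1,2]^2, I[3,3]^3.
μ_θ-semistable layers: μ^(1)=4; μ^(2)=-5

((0, 2, 3); (4, 0, 0))


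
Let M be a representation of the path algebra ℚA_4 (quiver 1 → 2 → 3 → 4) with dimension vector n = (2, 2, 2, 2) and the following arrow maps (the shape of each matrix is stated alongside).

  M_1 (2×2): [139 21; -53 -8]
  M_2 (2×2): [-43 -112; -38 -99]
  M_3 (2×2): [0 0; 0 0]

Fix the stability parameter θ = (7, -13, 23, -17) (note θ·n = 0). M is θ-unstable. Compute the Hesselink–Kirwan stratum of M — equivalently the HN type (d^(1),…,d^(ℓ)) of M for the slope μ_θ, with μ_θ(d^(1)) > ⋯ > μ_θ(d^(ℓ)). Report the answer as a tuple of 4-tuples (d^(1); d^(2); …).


Interval decomposition of M: I[1,3]^2, I[4,4]^2.
HN type (ℓ=3): μ^(1)=23; μ^(2)=-3; μ^(3)=-17

((0, 0, 2, 0); (2, 2, 0, 0); (0, 0, 0, 2))


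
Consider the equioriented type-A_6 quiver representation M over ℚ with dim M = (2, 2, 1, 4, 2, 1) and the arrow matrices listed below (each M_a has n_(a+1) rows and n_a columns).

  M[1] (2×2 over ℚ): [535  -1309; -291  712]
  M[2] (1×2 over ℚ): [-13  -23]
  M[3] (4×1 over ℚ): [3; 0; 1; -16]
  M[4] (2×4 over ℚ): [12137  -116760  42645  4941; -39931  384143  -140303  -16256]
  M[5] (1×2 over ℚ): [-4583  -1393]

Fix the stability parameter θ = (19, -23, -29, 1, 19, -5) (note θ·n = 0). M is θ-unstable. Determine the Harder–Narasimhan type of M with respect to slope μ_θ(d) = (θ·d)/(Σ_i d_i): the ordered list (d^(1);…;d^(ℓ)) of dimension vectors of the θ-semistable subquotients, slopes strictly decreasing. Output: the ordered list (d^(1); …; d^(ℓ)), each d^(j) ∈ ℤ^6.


Barcode: M ≅ I[1,2], I[1,4], I[4,4], I[4,5], I[4,6]. HN layers by μ_θ (5 steps, strictly decreasing):
  μ^(1)=19; μ^(2)=7; μ^(3)=1; μ^(4)=-2; μ^(5)=-11

((0, 0, 0, 0, 1, 0); (0, 0, 0, 0, 1, 1); (0, 0, 0, 4, 0, 0); (1, 1, 0, 0, 0, 0); (1, 1, 1, 0, 0, 0))


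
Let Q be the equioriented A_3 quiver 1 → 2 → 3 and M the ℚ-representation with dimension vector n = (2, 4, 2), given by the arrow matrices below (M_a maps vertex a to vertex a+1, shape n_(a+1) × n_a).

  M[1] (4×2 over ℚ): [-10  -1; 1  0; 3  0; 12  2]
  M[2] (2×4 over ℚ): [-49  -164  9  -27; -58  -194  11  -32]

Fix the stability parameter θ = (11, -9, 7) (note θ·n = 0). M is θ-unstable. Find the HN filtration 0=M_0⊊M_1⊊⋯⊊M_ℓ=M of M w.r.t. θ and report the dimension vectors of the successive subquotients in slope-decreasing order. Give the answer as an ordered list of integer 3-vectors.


Interval decomposition of M: I[1,3]^2, I[2,2]^2.
HN type (ℓ=3): μ^(1)=7; μ^(2)=1; μ^(3)=-9

((0, 0, 2); (2, 2, 0); (0, 2, 0))


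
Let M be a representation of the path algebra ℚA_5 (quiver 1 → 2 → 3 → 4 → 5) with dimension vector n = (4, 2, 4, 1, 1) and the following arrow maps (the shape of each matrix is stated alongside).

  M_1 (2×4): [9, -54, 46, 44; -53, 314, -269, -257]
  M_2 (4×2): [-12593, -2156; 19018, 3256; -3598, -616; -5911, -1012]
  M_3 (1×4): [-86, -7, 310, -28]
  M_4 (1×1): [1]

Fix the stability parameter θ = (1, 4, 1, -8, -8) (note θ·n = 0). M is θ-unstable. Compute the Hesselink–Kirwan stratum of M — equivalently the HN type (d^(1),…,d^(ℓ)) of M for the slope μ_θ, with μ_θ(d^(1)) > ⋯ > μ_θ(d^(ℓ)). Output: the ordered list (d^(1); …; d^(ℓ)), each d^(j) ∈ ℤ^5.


Via rank(M_{q-1}∘⋯∘M_p): M ≅ I[1,1]^2, I[1,2], I[1,3], I[3,3]^2, I[3,5].
μ_θ-semistable layers: μ^(1)=4; μ^(2)=5/2; μ^(3)=1; μ^(4)=-5

((0, 1, 0, 0, 0); (0, 1, 1, 0, 0); (4, 0, 2, 0, 0); (0, 0, 1, 1, 1))


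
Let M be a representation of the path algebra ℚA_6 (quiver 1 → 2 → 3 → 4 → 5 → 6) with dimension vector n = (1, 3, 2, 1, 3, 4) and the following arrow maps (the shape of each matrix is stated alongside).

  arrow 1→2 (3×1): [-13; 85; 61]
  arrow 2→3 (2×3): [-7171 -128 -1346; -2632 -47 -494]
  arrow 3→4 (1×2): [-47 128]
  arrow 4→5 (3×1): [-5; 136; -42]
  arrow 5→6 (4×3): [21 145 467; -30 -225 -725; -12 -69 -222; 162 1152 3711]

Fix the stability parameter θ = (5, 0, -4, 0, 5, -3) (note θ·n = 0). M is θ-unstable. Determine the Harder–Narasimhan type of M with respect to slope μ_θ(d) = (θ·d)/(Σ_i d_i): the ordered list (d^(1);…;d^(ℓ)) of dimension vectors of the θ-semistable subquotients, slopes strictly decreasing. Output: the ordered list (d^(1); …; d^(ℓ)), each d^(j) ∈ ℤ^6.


Interval decomposition of M: I[1,6], I[2,2], I[2,3], I[5,6]^2, I[6,6].
HN type (ℓ=5): μ^(1)=1; μ^(2)=1/4; μ^(3)=0; μ^(4)=-2; μ^(5)=-3

((0, 0, 0, 0, 3, 3); (1, 1, 1, 1, 0, 0); (0, 1, 0, 0, 0, 0); (0, 1, 1, 0, 0, 0); (0, 0, 0, 0, 0, 1))


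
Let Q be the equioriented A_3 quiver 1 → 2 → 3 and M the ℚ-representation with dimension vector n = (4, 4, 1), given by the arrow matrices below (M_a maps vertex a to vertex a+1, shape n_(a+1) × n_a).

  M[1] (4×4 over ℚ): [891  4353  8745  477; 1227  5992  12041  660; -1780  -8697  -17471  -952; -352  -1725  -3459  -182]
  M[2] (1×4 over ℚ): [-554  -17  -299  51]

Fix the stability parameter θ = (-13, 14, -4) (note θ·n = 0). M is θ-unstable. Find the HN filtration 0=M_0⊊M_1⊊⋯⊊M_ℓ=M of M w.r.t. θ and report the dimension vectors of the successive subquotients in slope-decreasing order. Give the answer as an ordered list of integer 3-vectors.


Interval decomposition of M: I[1,2]^3, I[1,3].
HN type (ℓ=3): μ^(1)=14; μ^(2)=5; μ^(3)=-13

((0, 3, 0); (0, 1, 1); (4, 0, 0))


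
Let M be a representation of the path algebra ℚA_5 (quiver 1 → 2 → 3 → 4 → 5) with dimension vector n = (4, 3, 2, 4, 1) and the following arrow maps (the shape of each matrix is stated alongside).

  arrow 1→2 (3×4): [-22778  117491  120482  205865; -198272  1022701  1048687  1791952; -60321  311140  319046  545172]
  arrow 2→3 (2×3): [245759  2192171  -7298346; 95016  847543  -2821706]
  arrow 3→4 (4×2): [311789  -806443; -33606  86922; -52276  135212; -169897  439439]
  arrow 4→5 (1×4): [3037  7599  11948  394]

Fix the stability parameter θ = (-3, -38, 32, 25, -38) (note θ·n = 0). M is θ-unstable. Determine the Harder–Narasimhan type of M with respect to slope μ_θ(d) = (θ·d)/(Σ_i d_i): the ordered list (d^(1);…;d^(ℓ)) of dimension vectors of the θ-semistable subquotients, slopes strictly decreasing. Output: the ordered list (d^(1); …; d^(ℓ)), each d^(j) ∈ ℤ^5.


Interval decomposition of M: I[1,1], I[1,2], I[1,3], I[1,5], I[4,4]^3.
HN type (ℓ=5): μ^(1)=32; μ^(2)=25; μ^(3)=19/3; μ^(4)=-3; μ^(5)=-41/2

((0, 0, 1, 0, 0); (0, 0, 0, 3, 0); (0, 0, 1, 1, 1); (1, 0, 0, 0, 0); (3, 3, 0, 0, 0))


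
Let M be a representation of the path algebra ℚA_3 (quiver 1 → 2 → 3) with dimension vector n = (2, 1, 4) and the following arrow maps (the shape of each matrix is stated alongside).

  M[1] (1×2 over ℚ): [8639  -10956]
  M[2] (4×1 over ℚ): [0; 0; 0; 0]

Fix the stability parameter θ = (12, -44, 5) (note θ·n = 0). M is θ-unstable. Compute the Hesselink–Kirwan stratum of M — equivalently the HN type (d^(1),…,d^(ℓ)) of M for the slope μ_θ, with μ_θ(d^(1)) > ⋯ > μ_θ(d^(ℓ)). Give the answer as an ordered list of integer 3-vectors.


Interval decomposition of M: I[1,1], I[1,2], I[3,3]^4.
HN type (ℓ=3): μ^(1)=12; μ^(2)=5; μ^(3)=-16

((1, 0, 0); (0, 0, 4); (1, 1, 0))


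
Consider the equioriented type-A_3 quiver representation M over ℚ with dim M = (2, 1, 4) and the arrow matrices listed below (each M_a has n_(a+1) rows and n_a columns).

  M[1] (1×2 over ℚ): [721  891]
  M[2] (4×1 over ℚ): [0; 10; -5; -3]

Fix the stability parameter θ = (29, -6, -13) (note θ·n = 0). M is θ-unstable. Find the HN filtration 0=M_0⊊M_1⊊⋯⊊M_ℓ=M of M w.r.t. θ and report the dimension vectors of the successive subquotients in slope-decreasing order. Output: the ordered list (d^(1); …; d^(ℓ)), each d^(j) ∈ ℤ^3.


Interval decomposition of M: I[1,1], I[1,3], I[3,3]^3.
HN type (ℓ=3): μ^(1)=29; μ^(2)=10/3; μ^(3)=-13

((1, 0, 0); (1, 1, 1); (0, 0, 3))
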